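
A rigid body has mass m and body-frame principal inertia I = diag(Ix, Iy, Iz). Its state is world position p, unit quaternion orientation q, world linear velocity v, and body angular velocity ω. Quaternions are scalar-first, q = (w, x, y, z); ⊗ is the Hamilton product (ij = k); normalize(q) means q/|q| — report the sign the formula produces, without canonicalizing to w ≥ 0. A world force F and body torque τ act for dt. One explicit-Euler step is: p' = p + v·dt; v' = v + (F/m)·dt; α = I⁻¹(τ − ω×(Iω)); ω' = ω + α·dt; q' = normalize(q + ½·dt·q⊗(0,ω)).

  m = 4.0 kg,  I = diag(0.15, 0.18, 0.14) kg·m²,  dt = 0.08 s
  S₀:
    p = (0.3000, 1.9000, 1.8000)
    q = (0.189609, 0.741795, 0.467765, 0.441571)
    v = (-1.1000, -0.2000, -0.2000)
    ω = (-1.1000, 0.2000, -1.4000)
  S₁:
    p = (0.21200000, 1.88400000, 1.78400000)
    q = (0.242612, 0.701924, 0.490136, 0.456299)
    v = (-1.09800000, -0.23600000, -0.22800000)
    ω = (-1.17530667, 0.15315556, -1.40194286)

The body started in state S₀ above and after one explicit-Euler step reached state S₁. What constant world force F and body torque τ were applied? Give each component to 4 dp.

F = (0.1000, -1.8000, -1.4000)
τ = (-0.1300, -0.0900, -0.0100)

v₁ − v₀ = (0.00200000, -0.03600000, -0.02800000)
m·(v₁−v₀)/dt = (0.1000, -1.8000, -1.4000)
rate change Δω = (-0.07530667, -0.04684444, -0.00194286)
ω₀×(Iω₀) = (0.0112, 0.0154, -0.0066)
τ = I·(Δω/dt) + ω₀×(Iω₀) = (-0.1300, -0.0900, -0.0100)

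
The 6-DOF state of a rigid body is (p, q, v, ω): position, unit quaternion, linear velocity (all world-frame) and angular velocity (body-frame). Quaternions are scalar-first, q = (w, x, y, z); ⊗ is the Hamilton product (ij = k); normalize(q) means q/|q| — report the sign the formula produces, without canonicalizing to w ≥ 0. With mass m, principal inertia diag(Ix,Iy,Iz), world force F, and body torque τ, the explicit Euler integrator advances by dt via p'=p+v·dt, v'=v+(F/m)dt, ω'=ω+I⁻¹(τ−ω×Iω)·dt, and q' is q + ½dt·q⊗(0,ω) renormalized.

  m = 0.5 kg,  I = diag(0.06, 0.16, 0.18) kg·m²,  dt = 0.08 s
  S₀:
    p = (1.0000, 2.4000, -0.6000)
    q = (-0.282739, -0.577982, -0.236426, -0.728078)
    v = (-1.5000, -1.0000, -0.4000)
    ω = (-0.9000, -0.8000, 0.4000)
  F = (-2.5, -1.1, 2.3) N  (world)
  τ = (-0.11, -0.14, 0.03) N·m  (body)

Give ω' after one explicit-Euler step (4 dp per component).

ω' = (-1.0381, -0.8916, 0.3813)

angular accel α = (-1.7267, -1.1450, -0.2333)
new body rate ω' = (-1.0381, -0.8916, 0.3813)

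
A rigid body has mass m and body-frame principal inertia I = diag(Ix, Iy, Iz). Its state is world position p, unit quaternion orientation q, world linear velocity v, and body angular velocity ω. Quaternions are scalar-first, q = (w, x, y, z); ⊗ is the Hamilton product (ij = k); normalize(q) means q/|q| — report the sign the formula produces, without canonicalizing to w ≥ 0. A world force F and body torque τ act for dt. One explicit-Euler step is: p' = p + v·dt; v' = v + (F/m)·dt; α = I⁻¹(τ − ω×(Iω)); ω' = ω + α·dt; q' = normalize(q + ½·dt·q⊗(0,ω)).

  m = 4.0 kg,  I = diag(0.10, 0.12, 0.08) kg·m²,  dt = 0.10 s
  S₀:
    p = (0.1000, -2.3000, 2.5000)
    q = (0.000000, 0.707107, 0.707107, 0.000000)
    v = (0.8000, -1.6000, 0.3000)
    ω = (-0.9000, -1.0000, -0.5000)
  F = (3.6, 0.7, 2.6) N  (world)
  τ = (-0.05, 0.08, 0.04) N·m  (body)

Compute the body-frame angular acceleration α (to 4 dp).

α = (-0.3000, 0.5917, 0.2750)

gyro term ω×Iω = (-0.0200, 0.0090, 0.0180)
α = I⁻¹(τ − ω×Iω) = (-0.3000, 0.5917, 0.2750)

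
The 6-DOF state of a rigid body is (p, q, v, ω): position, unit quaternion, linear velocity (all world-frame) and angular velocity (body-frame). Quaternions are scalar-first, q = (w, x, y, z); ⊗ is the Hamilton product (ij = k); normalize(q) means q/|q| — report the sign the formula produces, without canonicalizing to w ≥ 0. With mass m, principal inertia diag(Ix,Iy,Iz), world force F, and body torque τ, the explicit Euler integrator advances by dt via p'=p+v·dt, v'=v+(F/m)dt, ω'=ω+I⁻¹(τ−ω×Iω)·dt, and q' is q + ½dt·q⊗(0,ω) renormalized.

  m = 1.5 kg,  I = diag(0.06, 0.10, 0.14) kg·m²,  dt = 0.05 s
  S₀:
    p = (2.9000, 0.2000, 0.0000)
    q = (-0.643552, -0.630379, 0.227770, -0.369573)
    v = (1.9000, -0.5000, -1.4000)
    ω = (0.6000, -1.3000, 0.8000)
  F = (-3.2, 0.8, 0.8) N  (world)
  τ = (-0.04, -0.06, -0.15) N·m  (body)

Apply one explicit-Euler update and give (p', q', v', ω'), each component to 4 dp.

p' = p + v·dt = (2.9950, 0.1750, -0.0700)
v + (F/m)dt = (1.7933, -0.4733, -1.3733)
α = I⁻¹(τ − ω×Iω) = (0.0267, -0.2160, -0.8486)
new body rate ω' = (0.6013, -1.3108, 0.7576)
Hamilton product q⊗(0,ω) = (0.9699868, -0.6843601, 1.1191770, 0.1679891)
q' = normalize(q + ½dt·q⊗(0,ω)) = (-0.6188, -0.6469, 0.2555, -0.3651)

p' = (2.9950, 0.1750, -0.0700)
q' = (-0.6188, -0.6469, 0.2555, -0.3651)
v' = (1.7933, -0.4733, -1.3733)
ω' = (0.6013, -1.3108, 0.7576)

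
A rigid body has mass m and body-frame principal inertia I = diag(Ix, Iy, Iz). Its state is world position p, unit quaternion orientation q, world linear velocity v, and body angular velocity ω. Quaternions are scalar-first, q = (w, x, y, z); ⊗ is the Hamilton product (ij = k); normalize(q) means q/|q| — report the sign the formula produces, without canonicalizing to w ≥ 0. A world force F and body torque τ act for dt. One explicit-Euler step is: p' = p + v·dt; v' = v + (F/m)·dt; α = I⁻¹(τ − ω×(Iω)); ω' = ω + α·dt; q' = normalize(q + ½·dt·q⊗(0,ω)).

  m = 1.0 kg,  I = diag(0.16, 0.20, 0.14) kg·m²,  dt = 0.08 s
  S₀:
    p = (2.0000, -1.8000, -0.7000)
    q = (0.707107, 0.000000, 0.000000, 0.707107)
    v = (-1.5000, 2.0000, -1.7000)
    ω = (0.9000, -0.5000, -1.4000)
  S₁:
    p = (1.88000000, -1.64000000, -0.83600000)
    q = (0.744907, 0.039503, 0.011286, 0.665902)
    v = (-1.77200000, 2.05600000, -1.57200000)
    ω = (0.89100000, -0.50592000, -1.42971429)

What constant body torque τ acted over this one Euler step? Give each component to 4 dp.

τ = (-0.0600, -0.0400, -0.0700)

ω₁ − ω₀ = (-0.00900000, -0.00592000, -0.02971429)
gyro term ω₀×Iω₀ = (-0.0420, -0.0252, -0.0180)
applied torque τ = (-0.0600, -0.0400, -0.0700)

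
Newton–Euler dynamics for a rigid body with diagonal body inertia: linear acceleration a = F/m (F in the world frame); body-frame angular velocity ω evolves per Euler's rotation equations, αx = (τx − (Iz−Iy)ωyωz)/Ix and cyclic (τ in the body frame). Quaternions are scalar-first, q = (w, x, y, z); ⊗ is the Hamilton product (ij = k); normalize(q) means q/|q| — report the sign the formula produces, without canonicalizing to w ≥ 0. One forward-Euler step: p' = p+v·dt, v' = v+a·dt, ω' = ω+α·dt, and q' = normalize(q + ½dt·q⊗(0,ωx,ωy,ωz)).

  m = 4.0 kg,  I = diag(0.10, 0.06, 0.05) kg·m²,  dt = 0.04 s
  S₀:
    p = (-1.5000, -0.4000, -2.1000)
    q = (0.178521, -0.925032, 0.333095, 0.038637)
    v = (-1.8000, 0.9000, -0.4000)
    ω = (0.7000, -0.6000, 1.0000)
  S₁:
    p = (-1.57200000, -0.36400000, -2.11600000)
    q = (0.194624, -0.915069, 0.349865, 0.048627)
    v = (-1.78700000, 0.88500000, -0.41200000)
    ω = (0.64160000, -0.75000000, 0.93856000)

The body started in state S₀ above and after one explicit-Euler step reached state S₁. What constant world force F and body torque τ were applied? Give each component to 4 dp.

ω₁ − ω₀ = (-0.05840000, -0.15000000, -0.06144000)
gyro term ω₀×Iω₀ = (0.0060, 0.0350, 0.0168)
applied torque τ = (-0.1400, -0.1900, -0.0600)
v₁ − v₀ = (0.01300000, -0.01500000, -0.01200000)
m·(v₁−v₀)/dt = (1.3000, -1.5000, -1.2000)

F = (1.3000, -1.5000, -1.2000)
τ = (-0.1400, -0.1900, -0.0600)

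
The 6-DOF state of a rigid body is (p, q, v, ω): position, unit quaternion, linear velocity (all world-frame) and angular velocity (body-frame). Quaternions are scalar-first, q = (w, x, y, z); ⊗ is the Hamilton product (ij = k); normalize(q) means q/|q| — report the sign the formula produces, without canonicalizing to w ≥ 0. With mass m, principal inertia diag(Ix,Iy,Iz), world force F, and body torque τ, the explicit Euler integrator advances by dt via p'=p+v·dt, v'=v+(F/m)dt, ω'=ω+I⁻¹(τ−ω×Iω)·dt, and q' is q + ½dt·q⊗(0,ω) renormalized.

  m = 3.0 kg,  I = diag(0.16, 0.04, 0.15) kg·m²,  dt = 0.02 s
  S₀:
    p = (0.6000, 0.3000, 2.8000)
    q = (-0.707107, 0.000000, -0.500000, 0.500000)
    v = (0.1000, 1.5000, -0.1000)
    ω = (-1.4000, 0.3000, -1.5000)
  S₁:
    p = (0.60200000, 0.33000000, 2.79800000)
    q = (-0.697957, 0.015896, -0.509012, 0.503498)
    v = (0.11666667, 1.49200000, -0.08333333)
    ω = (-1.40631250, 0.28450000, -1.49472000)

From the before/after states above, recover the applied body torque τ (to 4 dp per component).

ω₁ − ω₀ = (-0.00631250, -0.01550000, 0.00528000)
I·α + gyro = (-0.1000, -0.0100, 0.0900)

τ = (-0.1000, -0.0100, 0.0900)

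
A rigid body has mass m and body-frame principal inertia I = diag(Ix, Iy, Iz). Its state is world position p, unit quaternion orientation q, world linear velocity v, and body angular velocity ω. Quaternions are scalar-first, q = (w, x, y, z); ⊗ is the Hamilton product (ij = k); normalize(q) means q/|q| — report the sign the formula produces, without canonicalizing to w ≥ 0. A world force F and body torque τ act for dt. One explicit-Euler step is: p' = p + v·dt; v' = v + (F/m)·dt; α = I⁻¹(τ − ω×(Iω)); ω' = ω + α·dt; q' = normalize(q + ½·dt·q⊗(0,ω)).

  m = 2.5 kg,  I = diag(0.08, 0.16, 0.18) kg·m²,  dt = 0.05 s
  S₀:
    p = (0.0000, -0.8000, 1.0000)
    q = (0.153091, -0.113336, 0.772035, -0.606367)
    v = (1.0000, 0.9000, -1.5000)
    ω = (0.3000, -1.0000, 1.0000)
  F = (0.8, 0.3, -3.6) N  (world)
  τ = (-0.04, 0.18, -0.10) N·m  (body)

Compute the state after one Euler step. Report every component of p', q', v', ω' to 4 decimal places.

p' = (0.0500, -0.7550, 0.9250)
q' = (0.1883, -0.1080, 0.7660, -0.6051)
v' = (1.0160, 0.9060, -1.5720)
ω' = (0.2875, -0.9344, 0.9789)

(τ − ω×Iω)/I = (-0.2500, 1.3125, -0.4222)
ω + α·dt = (0.2875, -0.9344, 0.9789)
2q̇ = q⊗(0,ω) = (1.4124028, 0.2115953, -0.2216651, 0.0348165)
q' = normalize(q + ½dt·q⊗(0,ω)) = (0.1883, -0.1080, 0.7660, -0.6051)
new position p' = (0.0500, -0.7550, 0.9250)
new velocity v' = (1.0160, 0.9060, -1.5720)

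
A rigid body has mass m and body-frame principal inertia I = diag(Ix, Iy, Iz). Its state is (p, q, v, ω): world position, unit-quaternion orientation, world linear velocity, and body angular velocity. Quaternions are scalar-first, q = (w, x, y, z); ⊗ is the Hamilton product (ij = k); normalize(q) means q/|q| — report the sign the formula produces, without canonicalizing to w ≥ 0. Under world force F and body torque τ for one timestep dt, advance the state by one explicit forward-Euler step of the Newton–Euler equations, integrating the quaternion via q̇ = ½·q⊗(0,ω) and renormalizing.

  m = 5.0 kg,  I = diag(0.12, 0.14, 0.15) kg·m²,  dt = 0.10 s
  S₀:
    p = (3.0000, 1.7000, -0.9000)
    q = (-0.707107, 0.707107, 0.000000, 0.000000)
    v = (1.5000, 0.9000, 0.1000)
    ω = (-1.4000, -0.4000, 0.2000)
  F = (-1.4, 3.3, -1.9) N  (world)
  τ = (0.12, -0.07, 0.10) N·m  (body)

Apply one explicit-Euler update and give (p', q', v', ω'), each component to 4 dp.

new position p' = (3.1500, 1.7900, -0.8900)
v + (F/m)dt = (1.4720, 0.9660, 0.0620)
(τ − ω×Iω)/I = (1.0067, -0.5600, 0.5920)
ω + α·dt = (-1.2993, -0.4560, 0.2592)
2q̇ = q⊗(0,ω) = (0.9899498, 0.9899498, 0.1414214, -0.4242642)
q + ½dt·q⊗(0,ω), renormalized = (-0.6558, 0.7546, 0.0071, -0.0212)

p' = (3.1500, 1.7900, -0.8900)
q' = (-0.6558, 0.7546, 0.0071, -0.0212)
v' = (1.4720, 0.9660, 0.0620)
ω' = (-1.2993, -0.4560, 0.2592)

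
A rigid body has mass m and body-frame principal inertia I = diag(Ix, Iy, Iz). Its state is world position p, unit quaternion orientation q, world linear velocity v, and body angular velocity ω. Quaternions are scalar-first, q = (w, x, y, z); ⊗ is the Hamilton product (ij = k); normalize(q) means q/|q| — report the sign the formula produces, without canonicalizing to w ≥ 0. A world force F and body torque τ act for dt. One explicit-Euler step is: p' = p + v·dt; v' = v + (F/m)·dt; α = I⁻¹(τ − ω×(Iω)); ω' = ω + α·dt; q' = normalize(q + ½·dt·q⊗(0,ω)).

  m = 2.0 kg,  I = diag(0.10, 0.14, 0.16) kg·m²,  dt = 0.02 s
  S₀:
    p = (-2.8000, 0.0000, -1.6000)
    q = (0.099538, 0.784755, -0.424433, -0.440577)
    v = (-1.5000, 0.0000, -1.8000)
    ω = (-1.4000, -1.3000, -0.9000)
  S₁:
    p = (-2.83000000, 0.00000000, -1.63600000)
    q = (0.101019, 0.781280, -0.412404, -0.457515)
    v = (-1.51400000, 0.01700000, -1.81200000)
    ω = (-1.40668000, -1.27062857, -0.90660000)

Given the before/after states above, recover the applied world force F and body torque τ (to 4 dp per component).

F = (-1.4000, 1.7000, -1.2000)
τ = (-0.0100, 0.1300, 0.0200)

ω₁ − ω₀ = (-0.00668000, 0.02937143, -0.00660000)
applied torque τ = (-0.0100, 0.1300, 0.0200)
velocity change Δv = (-0.01400000, 0.01700000, -0.01200000)
m·(v₁−v₀)/dt = (-1.4000, 1.7000, -1.2000)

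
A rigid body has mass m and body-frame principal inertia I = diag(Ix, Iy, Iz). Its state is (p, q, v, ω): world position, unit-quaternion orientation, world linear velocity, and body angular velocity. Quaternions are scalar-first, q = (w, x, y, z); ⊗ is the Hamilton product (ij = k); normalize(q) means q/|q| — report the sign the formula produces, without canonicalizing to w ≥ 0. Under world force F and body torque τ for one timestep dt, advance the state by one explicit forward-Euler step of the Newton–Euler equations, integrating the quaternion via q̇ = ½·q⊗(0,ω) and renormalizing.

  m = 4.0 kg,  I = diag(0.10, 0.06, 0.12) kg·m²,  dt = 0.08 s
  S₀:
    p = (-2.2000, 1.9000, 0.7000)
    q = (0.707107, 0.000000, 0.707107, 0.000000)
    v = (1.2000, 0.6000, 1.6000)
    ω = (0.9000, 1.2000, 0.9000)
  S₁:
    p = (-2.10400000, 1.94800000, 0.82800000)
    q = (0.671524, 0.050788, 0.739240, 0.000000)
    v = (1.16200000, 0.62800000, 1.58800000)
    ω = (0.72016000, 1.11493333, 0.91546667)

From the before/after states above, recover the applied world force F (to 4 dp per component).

velocity change Δv = (-0.03800000, 0.02800000, -0.01200000)
applied force F = (-1.9000, 1.4000, -0.6000)

F = (-1.9000, 1.4000, -0.6000)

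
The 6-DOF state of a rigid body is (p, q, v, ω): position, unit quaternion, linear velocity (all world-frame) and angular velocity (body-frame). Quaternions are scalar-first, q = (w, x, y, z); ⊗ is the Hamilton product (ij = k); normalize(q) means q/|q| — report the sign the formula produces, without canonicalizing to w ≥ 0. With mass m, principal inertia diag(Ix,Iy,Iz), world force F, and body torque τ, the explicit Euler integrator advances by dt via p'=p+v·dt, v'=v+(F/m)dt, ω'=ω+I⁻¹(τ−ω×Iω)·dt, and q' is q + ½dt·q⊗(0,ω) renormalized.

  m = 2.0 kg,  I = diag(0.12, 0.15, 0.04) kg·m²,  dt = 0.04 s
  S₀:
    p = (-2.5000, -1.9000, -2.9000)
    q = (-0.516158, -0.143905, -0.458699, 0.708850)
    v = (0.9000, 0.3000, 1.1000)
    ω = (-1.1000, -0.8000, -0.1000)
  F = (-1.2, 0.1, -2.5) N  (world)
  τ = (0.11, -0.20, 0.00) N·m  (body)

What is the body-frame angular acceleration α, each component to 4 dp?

gyro term ω×Iω = (-0.0088, 0.0088, 0.0264)
angular accel α = (0.9900, -1.3920, -0.6600)

α = (0.9900, -1.3920, -0.6600)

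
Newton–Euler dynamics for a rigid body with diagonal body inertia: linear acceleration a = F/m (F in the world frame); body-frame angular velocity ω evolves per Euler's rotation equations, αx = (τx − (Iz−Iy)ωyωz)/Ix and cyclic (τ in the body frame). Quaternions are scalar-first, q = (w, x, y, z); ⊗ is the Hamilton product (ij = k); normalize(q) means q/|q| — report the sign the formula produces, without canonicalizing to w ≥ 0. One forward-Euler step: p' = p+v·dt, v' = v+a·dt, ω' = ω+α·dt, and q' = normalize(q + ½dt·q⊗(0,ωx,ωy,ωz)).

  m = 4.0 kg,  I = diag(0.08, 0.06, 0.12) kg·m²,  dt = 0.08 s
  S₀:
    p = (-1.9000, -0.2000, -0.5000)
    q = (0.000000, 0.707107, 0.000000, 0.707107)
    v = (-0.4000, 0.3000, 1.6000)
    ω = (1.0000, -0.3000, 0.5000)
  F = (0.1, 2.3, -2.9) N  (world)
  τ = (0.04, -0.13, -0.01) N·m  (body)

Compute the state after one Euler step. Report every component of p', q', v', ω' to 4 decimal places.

ω×(Iω) gyroscopic = (-0.0090, -0.0200, 0.0060)
(τ − ω×Iω)/I = (0.6125, -1.8333, -0.1333)
ω + α·dt = (1.0490, -0.4467, 0.4893)
Hamilton product q⊗(0,ω) = (-1.0606605, 0.2121321, 0.3535535, -0.2121321)
updated quaternion q' = (-0.0424, 0.7148, 0.0141, 0.6979)
new position p' = (-1.9320, -0.1760, -0.3720)
v' = v + a·dt = (-0.3980, 0.3460, 1.5420)

p' = (-1.9320, -0.1760, -0.3720)
q' = (-0.0424, 0.7148, 0.0141, 0.6979)
v' = (-0.3980, 0.3460, 1.5420)
ω' = (1.0490, -0.4467, 0.4893)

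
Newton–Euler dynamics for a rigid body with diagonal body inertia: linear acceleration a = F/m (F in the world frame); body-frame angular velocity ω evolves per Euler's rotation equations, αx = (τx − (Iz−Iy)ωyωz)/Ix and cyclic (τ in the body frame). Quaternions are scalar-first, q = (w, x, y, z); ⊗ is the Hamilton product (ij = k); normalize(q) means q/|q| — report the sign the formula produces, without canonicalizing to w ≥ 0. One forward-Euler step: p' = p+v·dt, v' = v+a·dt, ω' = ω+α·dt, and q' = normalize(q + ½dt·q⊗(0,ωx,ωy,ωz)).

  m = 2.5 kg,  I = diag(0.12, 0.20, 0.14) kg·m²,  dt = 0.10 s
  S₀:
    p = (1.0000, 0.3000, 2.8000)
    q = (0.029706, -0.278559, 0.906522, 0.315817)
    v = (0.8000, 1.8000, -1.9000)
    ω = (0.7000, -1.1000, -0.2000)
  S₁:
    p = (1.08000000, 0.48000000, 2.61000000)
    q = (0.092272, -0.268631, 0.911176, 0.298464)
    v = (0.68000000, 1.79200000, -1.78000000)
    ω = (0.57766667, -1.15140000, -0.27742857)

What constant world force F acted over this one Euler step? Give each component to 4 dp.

F = (-3.0000, -0.2000, 3.0000)

velocity change Δv = (-0.12000000, -0.00800000, 0.12000000)
m·(v₁−v₀)/dt = (-3.0000, -0.2000, 3.0000)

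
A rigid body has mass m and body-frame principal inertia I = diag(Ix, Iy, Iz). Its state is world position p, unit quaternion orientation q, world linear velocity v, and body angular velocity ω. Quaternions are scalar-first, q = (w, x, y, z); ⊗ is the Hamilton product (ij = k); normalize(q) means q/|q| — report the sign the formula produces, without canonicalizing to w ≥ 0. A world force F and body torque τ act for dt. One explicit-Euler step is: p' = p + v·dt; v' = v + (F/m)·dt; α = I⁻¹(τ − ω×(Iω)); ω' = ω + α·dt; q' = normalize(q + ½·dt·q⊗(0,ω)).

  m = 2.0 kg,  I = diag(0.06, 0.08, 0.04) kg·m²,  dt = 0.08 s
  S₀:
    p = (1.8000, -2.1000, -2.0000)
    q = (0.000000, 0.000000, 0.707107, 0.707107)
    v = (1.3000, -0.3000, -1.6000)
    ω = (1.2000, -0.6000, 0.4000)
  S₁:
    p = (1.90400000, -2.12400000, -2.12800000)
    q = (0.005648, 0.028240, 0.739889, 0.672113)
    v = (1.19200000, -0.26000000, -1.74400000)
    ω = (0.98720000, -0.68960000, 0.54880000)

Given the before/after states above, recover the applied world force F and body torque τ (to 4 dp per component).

Δv = v₁−v₀ = (-0.10800000, 0.04000000, -0.14400000)
applied force F = (-2.7000, 1.0000, -3.6000)
Δω = ω₁−ω₀ = (-0.21280000, -0.08960000, 0.14880000)
precession coupling = (0.0096, 0.0096, -0.0144)
τ = I·(Δω/dt) + ω₀×(Iω₀) = (-0.1500, -0.0800, 0.0600)

F = (-2.7000, 1.0000, -3.6000)
τ = (-0.1500, -0.0800, 0.0600)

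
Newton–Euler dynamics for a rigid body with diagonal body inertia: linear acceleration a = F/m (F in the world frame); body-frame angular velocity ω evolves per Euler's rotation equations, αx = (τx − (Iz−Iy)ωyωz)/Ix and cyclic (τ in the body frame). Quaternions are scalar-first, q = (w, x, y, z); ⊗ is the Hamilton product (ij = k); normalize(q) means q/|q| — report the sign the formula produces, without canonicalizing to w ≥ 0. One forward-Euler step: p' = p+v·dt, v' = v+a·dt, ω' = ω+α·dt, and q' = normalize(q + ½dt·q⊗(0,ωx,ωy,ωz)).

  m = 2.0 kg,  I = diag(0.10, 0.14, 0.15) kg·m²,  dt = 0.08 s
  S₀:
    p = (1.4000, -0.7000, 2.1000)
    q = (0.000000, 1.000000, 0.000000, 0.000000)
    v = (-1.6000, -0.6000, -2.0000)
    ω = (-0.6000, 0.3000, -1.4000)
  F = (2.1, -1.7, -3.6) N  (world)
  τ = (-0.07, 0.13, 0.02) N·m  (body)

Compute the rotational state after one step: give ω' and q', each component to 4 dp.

ω' = (-0.6526, 0.3983, -1.3855)
q' = (0.0240, 0.9981, 0.0559, 0.0120)

gyro term ω×Iω = (-0.0042, -0.0420, -0.0072)
angular accel α = (-0.6580, 1.2286, 0.1813)
new body rate ω' = (-0.6526, 0.3983, -1.3855)
Hamilton product q⊗(0,ω) = (0.6000000, 0.0000000, 1.4000000, 0.3000000)
q' = normalize(q + ½dt·q⊗(0,ω)) = (0.0240, 0.9981, 0.0559, 0.0120)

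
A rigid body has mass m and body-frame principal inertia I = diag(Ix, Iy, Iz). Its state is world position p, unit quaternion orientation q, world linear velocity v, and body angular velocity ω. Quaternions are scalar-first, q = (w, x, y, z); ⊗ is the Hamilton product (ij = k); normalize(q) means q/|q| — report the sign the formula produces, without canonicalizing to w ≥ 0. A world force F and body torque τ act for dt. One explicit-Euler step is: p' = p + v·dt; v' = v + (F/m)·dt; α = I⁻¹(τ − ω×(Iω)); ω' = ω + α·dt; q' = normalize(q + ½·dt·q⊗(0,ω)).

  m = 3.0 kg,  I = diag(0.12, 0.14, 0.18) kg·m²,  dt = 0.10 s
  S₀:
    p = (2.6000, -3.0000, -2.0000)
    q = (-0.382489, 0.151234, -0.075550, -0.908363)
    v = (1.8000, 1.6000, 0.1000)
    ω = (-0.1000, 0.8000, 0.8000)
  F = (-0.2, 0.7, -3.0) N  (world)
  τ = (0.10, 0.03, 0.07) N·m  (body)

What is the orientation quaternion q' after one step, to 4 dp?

Hamilton product q⊗(0,ω) = (0.8022538, 0.7044993, -0.3361421, -0.1925590)
q' = normalize(q + ½dt·q⊗(0,ω)) = (-0.3418, 0.1862, -0.0922, -0.9165)

q' = (-0.3418, 0.1862, -0.0922, -0.9165)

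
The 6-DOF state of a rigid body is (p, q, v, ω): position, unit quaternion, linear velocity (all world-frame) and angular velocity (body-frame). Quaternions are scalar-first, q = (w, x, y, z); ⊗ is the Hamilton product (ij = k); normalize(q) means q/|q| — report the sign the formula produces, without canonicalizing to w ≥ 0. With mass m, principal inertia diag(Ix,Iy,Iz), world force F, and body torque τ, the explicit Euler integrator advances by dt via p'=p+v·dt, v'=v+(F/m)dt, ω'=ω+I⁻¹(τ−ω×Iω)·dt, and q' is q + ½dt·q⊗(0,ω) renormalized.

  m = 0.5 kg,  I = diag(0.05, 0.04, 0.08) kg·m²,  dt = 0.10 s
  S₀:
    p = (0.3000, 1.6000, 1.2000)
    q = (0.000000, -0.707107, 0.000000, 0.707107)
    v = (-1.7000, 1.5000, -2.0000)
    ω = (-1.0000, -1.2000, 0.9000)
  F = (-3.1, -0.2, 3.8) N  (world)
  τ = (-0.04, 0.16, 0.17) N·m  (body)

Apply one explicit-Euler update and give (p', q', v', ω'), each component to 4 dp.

p' = (0.1300, 1.7500, 1.0000)
q' = (-0.0669, -0.6620, -0.0035, 0.7465)
v' = (-2.3200, 1.4600, -1.2400)
ω' = (-0.9936, -0.8675, 1.1275)

a = F/m = (-6.2000, -0.4000, 7.6000)
p + v·dt = (0.1300, 1.7500, 1.0000)
v' = v + a·dt = (-2.3200, 1.4600, -1.2400)
precession coupling ω×(Iω) = (-0.0432, 0.0270, -0.0120)
angular accel α = (0.0640, 3.3250, 2.2750)
ω' = ω + α·dt = (-0.9936, -0.8675, 1.1275)
2q̇ = q⊗(0,ω) = (-1.3435033, 0.8485284, -0.0707107, 0.8485284)
q' = normalize(q + ½dt·q⊗(0,ω)) = (-0.0669, -0.6620, -0.0035, 0.7465)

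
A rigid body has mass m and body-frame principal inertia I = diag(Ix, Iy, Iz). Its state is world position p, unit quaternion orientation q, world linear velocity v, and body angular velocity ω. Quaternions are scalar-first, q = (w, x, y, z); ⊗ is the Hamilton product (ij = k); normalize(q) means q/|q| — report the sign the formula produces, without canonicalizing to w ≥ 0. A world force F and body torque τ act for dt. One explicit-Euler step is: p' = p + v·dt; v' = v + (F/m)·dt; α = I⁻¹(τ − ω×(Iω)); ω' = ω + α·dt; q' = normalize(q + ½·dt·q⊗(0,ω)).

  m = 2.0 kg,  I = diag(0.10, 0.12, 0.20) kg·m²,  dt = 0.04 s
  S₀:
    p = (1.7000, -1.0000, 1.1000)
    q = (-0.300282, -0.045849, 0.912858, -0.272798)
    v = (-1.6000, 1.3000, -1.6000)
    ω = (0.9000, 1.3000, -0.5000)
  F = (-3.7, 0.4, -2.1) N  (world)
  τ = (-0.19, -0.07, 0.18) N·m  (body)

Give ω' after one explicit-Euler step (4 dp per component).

precession coupling ω×(Iω) = (-0.0520, 0.0450, 0.0234)
α = I⁻¹(τ − ω×Iω) = (-1.3800, -0.9583, 0.7830)
ω' = ω + α·dt = (0.8448, 1.2617, -0.4687)

ω' = (0.8448, 1.2617, -0.4687)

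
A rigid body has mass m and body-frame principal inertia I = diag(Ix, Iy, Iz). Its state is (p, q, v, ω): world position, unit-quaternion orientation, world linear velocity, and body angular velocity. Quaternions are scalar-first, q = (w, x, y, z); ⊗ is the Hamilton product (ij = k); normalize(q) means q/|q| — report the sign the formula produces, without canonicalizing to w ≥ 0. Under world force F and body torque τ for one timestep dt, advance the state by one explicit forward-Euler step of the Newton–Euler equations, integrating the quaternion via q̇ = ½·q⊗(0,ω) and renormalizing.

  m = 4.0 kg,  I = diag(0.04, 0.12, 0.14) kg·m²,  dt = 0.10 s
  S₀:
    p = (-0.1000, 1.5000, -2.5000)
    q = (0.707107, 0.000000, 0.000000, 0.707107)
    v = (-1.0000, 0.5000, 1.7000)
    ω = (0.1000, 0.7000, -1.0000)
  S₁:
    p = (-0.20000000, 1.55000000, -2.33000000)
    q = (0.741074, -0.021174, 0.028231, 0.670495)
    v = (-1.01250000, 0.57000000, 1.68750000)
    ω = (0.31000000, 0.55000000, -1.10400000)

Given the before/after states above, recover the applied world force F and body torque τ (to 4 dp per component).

Δv = v₁−v₀ = (-0.01250000, 0.07000000, -0.01250000)
m·(v₁−v₀)/dt = (-0.5000, 2.8000, -0.5000)
rate change Δω = (0.21000000, -0.15000000, -0.10400000)
gyro term ω₀×Iω₀ = (-0.0140, 0.0100, 0.0056)
I·α + gyro = (0.0700, -0.1700, -0.1400)

F = (-0.5000, 2.8000, -0.5000)
τ = (0.0700, -0.1700, -0.1400)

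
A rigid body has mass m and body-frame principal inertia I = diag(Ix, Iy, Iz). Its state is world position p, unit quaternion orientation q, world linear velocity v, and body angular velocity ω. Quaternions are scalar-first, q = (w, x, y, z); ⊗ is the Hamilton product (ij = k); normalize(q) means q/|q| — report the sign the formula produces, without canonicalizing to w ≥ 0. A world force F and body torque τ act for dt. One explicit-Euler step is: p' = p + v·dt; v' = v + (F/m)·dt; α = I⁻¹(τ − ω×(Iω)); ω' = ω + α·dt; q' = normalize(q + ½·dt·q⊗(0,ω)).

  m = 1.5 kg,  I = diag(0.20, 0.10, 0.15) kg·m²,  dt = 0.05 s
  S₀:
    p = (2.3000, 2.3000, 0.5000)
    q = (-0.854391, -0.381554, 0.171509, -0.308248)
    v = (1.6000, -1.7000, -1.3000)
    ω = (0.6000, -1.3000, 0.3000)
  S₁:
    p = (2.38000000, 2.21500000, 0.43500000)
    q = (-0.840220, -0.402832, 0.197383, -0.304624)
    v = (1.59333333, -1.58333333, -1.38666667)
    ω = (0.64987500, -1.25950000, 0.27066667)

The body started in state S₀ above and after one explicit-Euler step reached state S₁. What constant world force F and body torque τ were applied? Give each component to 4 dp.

F = (-0.2000, 3.5000, -2.6000)
τ = (0.1800, 0.0900, -0.0100)

rate change Δω = (0.04987500, 0.04050000, -0.02933333)
applied torque τ = (0.1800, 0.0900, -0.0100)
velocity change Δv = (-0.00666667, 0.11666667, -0.08666667)
applied force F = (-0.2000, 3.5000, -2.6000)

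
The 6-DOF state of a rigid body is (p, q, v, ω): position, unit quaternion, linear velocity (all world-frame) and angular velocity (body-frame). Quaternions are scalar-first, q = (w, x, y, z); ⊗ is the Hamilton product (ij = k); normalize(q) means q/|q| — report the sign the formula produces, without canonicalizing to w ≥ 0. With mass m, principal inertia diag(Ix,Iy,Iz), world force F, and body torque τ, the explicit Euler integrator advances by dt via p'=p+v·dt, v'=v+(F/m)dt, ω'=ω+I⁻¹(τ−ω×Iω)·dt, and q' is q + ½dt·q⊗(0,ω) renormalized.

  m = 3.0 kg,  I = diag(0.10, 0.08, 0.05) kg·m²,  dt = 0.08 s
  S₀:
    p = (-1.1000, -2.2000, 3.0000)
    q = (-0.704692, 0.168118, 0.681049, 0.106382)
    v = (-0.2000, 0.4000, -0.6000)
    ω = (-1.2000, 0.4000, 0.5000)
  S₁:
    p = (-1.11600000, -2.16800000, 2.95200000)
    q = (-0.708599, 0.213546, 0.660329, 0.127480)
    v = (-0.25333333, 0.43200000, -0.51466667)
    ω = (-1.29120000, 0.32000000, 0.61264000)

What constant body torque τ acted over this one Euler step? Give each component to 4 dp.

τ = (-0.1200, -0.1100, 0.0800)

Δω = ω₁−ω₀ = (-0.09120000, -0.08000000, 0.11264000)
gyro term ω₀×Iω₀ = (-0.0060, -0.0300, 0.0096)
I·α + gyro = (-0.1200, -0.1100, 0.0800)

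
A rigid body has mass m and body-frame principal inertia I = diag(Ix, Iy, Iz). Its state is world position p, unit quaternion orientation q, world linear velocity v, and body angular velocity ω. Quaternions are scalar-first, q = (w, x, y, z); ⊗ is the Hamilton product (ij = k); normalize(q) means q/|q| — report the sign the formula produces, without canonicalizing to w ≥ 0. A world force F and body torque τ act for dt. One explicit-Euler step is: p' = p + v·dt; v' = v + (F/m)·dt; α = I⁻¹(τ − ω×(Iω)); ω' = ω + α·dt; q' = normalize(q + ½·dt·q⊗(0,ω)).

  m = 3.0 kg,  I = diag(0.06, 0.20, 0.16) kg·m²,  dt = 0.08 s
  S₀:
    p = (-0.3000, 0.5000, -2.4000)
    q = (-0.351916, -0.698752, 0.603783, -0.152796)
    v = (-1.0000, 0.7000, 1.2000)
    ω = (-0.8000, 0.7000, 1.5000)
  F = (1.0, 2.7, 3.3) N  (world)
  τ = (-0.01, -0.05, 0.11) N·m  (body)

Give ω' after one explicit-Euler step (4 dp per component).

precession coupling ω×(Iω) = (-0.0420, 0.1200, -0.0784)
angular accel α = (0.5333, -0.8500, 1.1775)
ω + α·dt = (-0.7573, 0.6320, 1.5942)

ω' = (-0.7573, 0.6320, 1.5942)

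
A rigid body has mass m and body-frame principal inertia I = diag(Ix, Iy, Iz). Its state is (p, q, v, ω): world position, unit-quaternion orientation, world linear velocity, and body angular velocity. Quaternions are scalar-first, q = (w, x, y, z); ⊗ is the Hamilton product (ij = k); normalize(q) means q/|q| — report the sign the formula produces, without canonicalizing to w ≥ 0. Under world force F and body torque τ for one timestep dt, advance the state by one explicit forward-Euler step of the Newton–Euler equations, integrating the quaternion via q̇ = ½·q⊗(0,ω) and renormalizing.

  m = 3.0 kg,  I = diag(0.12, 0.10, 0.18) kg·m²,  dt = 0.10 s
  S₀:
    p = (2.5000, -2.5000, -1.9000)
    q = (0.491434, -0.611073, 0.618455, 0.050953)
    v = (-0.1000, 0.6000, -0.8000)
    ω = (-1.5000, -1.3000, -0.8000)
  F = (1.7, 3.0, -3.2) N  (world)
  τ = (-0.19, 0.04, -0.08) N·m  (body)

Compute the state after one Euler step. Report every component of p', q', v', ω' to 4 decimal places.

ω×(Iω) gyroscopic = (0.0832, -0.0720, -0.0390)
α = I⁻¹(τ − ω×Iω) = (-2.2767, 1.1200, -0.2278)
ω + α·dt = (-1.7277, -1.1880, -0.8228)
q⊗(0,ω) = (-0.0718556, -1.1656761, -1.2041521, 1.3289302)
q' = normalize(q + ½dt·q⊗(0,ω)) = (0.4851, -0.6656, 0.5551, 0.1167)
linear accel F/m = (0.5667, 1.0000, -1.0667)
new position p' = (2.4900, -2.4400, -1.9800)
v' = v + a·dt = (-0.0433, 0.7000, -0.9067)

p' = (2.4900, -2.4400, -1.9800)
q' = (0.4851, -0.6656, 0.5551, 0.1167)
v' = (-0.0433, 0.7000, -0.9067)
ω' = (-1.7277, -1.1880, -0.8228)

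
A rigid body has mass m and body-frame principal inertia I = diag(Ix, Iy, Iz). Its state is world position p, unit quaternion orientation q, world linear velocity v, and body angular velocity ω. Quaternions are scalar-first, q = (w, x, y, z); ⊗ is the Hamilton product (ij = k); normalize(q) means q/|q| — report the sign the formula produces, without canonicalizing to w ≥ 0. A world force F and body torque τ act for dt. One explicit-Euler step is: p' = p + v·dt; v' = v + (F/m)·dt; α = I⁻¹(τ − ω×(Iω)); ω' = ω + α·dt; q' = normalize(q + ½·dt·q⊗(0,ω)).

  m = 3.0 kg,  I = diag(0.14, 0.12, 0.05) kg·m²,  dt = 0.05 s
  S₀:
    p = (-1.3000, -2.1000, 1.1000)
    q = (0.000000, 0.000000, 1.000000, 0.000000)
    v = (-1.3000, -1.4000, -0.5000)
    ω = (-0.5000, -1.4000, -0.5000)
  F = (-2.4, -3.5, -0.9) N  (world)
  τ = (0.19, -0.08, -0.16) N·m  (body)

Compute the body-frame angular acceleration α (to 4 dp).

precession coupling ω×(Iω) = (-0.0490, 0.0225, -0.0140)
angular accel α = (1.7071, -0.8542, -2.9200)

α = (1.7071, -0.8542, -2.9200)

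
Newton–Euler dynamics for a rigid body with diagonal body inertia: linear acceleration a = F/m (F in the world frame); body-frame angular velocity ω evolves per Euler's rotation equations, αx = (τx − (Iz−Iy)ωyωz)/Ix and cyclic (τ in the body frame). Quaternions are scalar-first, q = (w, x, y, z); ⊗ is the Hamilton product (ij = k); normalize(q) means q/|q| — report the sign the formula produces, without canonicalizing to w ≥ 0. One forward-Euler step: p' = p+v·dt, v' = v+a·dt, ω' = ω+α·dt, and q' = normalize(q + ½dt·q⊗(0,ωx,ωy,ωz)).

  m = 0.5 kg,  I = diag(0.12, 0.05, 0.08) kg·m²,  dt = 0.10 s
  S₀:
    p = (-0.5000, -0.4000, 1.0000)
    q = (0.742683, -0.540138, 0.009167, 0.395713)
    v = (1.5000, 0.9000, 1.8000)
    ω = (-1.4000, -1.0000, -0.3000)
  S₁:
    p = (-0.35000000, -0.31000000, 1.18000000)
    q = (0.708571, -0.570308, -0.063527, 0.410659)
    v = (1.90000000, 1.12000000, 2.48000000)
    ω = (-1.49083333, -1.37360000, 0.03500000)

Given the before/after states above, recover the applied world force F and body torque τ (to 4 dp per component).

ω₁ − ω₀ = (-0.09083333, -0.37360000, 0.33500000)
gyro term ω₀×Iω₀ = (0.0090, 0.0168, -0.0980)
τ = I·(Δω/dt) + ω₀×(Iω₀) = (-0.1000, -0.1700, 0.1700)
Δv = v₁−v₀ = (0.40000000, 0.22000000, 0.68000000)
F = m·Δv/dt = (2.0000, 1.1000, 3.4000)

F = (2.0000, 1.1000, 3.4000)
τ = (-0.1000, -0.1700, 0.1700)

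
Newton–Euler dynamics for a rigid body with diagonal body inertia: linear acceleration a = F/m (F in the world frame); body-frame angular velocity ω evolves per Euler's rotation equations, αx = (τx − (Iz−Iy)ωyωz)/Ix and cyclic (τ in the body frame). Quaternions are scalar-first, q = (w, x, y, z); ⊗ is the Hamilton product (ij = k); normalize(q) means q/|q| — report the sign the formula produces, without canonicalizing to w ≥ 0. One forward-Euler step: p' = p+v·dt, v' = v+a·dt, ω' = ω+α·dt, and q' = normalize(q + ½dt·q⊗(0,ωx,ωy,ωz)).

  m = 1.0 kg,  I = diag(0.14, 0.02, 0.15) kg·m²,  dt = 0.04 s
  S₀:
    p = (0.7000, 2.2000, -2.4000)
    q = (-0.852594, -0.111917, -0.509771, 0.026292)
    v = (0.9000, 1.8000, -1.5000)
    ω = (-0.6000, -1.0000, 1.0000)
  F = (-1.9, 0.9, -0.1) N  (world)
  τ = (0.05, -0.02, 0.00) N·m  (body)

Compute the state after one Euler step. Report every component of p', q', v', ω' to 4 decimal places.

p' = (0.7360, 2.2720, -2.4600)
q' = (-0.8643, -0.1113, -0.4906, 0.0054)
v' = (0.8240, 1.8360, -1.5040)
ω' = (-0.5486, -1.0520, 1.0192)

new position p' = (0.7360, 2.2720, -2.4600)
new velocity v' = (0.8240, 1.8360, -1.5040)
precession coupling ω×(Iω) = (-0.1300, 0.0060, -0.0720)
α = I⁻¹(τ − ω×Iω) = (1.2857, -1.3000, 0.4800)
ω' = ω + α·dt = (-0.5486, -1.0520, 1.0192)
2q̇ = q⊗(0,ω) = (-0.6032132, 0.0280774, 0.9487358, -1.0465396)
q' = normalize(q + ½dt·q⊗(0,ω)) = (-0.8643, -0.1113, -0.4906, 0.0054)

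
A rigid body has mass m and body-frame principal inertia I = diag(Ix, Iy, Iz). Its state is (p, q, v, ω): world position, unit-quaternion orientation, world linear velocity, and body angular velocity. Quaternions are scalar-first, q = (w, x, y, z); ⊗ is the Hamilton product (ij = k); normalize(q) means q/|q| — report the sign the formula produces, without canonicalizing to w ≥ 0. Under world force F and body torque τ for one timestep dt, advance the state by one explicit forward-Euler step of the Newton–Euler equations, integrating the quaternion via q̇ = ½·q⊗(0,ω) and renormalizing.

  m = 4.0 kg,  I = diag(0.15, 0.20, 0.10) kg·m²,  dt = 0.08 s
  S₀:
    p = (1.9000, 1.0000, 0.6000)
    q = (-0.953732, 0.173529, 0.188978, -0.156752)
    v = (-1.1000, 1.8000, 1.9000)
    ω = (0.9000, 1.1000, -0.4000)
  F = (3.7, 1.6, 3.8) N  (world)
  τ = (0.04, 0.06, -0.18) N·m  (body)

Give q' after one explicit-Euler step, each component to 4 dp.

q' = (-0.9691, 0.1428, 0.1439, -0.1404)

q⊗(0,ω) = (-0.4267527, -0.7615228, -1.1207704, 0.4022945)
updated quaternion q' = (-0.9691, 0.1428, 0.1439, -0.1404)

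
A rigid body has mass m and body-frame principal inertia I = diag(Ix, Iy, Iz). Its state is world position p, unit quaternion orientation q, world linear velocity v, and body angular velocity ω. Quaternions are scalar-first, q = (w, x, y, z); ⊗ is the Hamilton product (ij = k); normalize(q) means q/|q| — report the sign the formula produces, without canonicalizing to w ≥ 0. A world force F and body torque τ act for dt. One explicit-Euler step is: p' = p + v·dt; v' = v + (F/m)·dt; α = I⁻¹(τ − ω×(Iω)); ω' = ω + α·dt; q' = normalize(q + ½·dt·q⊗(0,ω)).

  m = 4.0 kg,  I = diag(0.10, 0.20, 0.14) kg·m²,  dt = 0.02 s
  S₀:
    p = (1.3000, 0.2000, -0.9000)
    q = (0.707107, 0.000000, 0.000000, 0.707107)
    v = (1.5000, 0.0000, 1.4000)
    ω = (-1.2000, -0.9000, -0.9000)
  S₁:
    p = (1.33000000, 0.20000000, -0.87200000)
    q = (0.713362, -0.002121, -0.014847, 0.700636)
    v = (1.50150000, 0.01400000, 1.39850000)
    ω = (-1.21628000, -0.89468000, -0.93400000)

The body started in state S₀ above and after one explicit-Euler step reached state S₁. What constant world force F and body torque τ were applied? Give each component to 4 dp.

Δv = v₁−v₀ = (0.00150000, 0.01400000, -0.00150000)
m·(v₁−v₀)/dt = (0.3000, 2.8000, -0.3000)
Δω = ω₁−ω₀ = (-0.01628000, 0.00532000, -0.03400000)
ω₀×(Iω₀) = (-0.0486, -0.0432, 0.1080)
applied torque τ = (-0.1300, 0.0100, -0.1300)

F = (0.3000, 2.8000, -0.3000)
τ = (-0.1300, 0.0100, -0.1300)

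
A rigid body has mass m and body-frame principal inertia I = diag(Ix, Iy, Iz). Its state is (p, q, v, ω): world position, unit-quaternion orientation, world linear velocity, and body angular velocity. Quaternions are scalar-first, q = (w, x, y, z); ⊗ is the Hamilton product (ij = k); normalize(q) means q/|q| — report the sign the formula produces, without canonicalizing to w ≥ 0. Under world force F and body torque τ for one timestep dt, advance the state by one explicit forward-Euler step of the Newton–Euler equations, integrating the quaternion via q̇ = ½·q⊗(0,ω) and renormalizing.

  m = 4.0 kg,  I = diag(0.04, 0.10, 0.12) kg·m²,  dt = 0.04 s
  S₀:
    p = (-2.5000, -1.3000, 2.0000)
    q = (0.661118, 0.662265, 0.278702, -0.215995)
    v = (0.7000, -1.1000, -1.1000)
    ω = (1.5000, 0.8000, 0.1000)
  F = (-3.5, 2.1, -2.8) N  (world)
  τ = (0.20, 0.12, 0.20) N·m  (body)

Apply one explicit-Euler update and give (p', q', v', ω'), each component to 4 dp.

gyro term ω×Iω = (0.0016, -0.0120, 0.0720)
angular accel α = (4.9600, 1.3200, 1.0667)
new body rate ω' = (1.6984, 0.8528, 0.1427)
q⊗(0,ω) = (-1.1947596, 1.1923432, 0.1386754, 0.1778708)
q + ½dt·q⊗(0,ω), renormalized = (0.6369, 0.6857, 0.2813, -0.2123)
a = (-0.8750, 0.5250, -0.7000)
p' = p + v·dt = (-2.4720, -1.3440, 1.9560)
new velocity v' = (0.6650, -1.0790, -1.1280)

p' = (-2.4720, -1.3440, 1.9560)
q' = (0.6369, 0.6857, 0.2813, -0.2123)
v' = (0.6650, -1.0790, -1.1280)
ω' = (1.6984, 0.8528, 0.1427)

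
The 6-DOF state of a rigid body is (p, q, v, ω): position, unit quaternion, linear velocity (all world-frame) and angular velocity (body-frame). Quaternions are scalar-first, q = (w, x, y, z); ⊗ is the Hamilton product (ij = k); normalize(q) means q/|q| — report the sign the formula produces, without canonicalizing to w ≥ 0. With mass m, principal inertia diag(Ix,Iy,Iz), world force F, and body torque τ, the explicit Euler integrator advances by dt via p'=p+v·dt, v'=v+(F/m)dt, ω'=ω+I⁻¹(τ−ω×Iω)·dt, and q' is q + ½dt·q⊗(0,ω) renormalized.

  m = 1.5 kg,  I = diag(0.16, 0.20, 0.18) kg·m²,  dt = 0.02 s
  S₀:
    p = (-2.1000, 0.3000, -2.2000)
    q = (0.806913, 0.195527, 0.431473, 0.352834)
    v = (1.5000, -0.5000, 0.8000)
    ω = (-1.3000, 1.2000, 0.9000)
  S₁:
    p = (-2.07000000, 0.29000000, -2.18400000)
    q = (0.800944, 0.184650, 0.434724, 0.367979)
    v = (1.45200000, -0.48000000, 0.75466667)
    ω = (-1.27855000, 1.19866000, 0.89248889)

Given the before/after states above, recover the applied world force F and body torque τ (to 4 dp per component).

ω₁ − ω₀ = (0.02145000, -0.00134000, -0.00751111)
I·α + gyro = (0.1500, 0.0100, -0.1300)
v₁ − v₀ = (-0.04800000, 0.02000000, -0.04533333)
F = m·Δv/dt = (-3.6000, 1.5000, -3.4000)

F = (-3.6000, 1.5000, -3.4000)
τ = (0.1500, 0.0100, -0.1300)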